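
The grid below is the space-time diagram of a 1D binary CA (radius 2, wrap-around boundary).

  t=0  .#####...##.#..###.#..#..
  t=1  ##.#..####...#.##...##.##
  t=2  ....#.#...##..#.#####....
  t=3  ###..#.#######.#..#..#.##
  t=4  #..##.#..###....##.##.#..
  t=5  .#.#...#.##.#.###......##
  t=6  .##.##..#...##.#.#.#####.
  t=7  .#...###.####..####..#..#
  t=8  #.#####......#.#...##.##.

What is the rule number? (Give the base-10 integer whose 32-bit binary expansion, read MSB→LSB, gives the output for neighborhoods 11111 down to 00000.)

2200330187

  [31] ##### => #  t=0,i=3
  [30] ####. => .  t=0,i=4
  [29] ###.# => .  t=0,i=17
  [28] ###.. => .  t=0,i=5
  [27] ##.## => .  t=1,i=22
  [26] ##.#. => .  t=0,i=11
  [25] ##..# => #  t=2,i=12
  [24] ##... => #  t=0,i=6
  [23] #.### => .  t=1,i=23
  [22] #.##. => .  t=1,i=15
  [21] #.#.# => #  t=5,i=1
  [20] #.#.. => .  t=0,i=12
  [19] #..## => .  t=0,i=14
  [18] #..#. => #  t=0,i=21
  [17] #...# => #  t=0,i=7
  [16] #.... => .  t=2,i=22
  [15] .#### => .  t=0,i=2
  [14] .###. => #  t=0,i=16
  [13] .##.# => .  t=0,i=10
  [12] .##.. => #  t=1,i=16
  [11] .#.## => #  t=1,i=14
  [10] .#.#. => #  t=2,i=5
  [9] .#..# => #  t=0,i=13
  [8] .#... => #  t=0,i=23
  [7] ..### => #  t=0,i=1
  [6] ..##. => #  t=0,i=9
  [5] ..#.# => .  t=1,i=13
  [4] ..#.. => .  t=0,i=22
  [3] ...## => #  t=0,i=0
  [2] ...#. => .  t=1,i=12
  [1] ....# => #  t=2,i=2
  [0] ..... => #  t=2,i=0
  bits 10000011001001100101111111001011 = 2200330187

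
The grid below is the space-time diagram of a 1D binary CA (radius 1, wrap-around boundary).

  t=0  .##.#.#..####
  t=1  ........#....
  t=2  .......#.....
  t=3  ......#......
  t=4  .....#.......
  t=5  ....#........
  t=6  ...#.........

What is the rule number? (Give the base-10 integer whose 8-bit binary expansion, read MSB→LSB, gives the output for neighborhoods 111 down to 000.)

  [7] ### => .  t=0,i=10
  [6] ##. => .  t=0,i=2
  [5] #.# => .  t=0,i=0
  [4] #.. => .  t=0,i=7
  [3] .## => .  t=0,i=1
  [2] .#. => .  t=0,i=4
  [1] ..# => #  t=0,i=8
  [0] ... => .  t=1,i=0
  bits 00000010 = 2

2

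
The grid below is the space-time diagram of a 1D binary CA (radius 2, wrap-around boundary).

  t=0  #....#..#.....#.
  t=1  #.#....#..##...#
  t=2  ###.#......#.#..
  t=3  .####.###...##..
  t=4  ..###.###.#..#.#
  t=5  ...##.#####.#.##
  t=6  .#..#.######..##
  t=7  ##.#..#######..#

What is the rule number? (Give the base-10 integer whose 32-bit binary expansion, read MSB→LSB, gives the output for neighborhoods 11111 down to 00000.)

  nb #####: next=#  (t=5,i=8, bit31=1)
  nb ####.: next=#  (t=3,i=3, bit30=1)
  nb ###.#: next=#  (t=2,i=2, bit29=1)
  nb ###..: next=#  (t=3,i=8, bit28=1)
  nb ##.##: next=.  (t=3,i=5, bit27=0)
  nb ##.#.: next=#  (t=1,i=1, bit26=1)
  nb ##..#: next=#  (t=6,i=12, bit25=1)
  nb ##...: next=.  (t=1,i=12, bit24=0)
  nb #.###: next=#  (t=3,i=6, bit23=1)
  nb #.##.: next=#  (t=5,i=14, bit22=1)
  nb #.#.#: next=.  (t=5,i=12, bit21=0)
  nb #.#..: next=#  (t=0,i=0, bit20=1)
  nb #..##: next=.  (t=1,i=9, bit19=0)
  nb #..#.: next=#  (t=0,i=7, bit18=1)
  nb #...#: next=#  (t=1,i=13, bit17=1)
  nb #....: next=#  (t=0,i=2, bit16=1)
  nb .####: next=#  (t=3,i=2, bit15=1)
  nb .###.: next=#  (t=2,i=1, bit14=1)
  nb .##.#: next=#  (t=1,i=0, bit13=1)
  nb .##..: next=#  (t=1,i=11, bit12=1)
  nb .#.##: next=.  (t=5,i=13, bit11=0)
  nb .#.#.: next=#  (t=0,i=15, bit10=1)
  nb .#..#: next=.  (t=0,i=6, bit9=0)
  nb .#...: next=.  (t=0,i=1, bit8=0)
  nb ..###: next=.  (t=2,i=0, bit7=0)
  nb ..##.: next=.  (t=1,i=10, bit6=0)
  nb ..#.#: next=.  (t=0,i=14, bit5=0)
  nb ..#..: next=.  (t=0,i=5, bit4=0)
  nb ...##: next=.  (t=1,i=14, bit3=0)
  nb ...#.: next=.  (t=0,i=4, bit2=0)
  nb ....#: next=.  (t=0,i=3, bit1=0)
  nb .....: next=#  (t=0,i=11, bit0=1)
  bits 11110110110101111111010000000001 = 4141347841

4141347841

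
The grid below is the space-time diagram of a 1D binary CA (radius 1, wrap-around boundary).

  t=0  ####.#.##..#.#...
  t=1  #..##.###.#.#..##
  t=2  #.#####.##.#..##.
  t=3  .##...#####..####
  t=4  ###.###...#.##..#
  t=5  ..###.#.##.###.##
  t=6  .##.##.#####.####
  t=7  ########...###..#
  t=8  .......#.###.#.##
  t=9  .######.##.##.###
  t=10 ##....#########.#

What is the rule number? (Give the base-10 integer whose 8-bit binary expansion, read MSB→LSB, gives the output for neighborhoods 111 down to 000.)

107

  ### -> .   bit 7 = 0  t=0,i=1
  ##. -> #   bit 6 = 1  t=0,i=3
  #.# -> #   bit 5 = 1  t=0,i=4
  #.. -> .   bit 4 = 0  t=0,i=9
  .## -> #   bit 3 = 1  t=0,i=0
  .#. -> .   bit 2 = 0  t=0,i=5
  ..# -> #   bit 1 = 1  t=0,i=10
  ... -> #   bit 0 = 1  t=0,i=15
  bits 01101011 = 107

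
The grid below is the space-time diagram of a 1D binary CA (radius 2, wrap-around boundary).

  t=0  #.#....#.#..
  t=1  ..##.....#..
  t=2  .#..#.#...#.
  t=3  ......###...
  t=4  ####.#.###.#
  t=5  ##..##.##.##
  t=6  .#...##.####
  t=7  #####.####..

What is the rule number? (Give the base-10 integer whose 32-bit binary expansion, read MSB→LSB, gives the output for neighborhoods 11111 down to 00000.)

  [31] ##### => #  t=4,i=1
  [30] ####. => .  t=4,i=2
  [29] ###.# => .  t=4,i=3
  [28] ###.. => #  t=3,i=8
  [27] ##.## => #  t=4,i=10
  [26] ##.#. => #  t=4,i=4
  [25] ##..# => .  t=5,i=2
  [24] ##... => #  t=1,i=4
  [23] #.### => #  t=4,i=7
  [22] #.##. => .  t=5,i=7
  [21] #.#.# => #  t=4,i=5
  [20] #.#.. => #  t=0,i=2
  [19] #..## => .  t=5,i=3
  [18] #..#. => .  t=0,i=11
  [17] #...# => #  t=2,i=8
  [16] #.... => .  t=0,i=4
  [15] .#### => #  t=4,i=0
  [14] .###. => #  t=3,i=7
  [13] .##.# => #  t=5,i=5
  [12] .##.. => .  t=1,i=3
  [11] .#.## => .  t=4,i=6
  [10] .#.#. => .  t=0,i=1
  [9] .#..# => .  t=0,i=10
  [8] .#... => #  t=0,i=3
  [7] ..### => .  t=3,i=6
  [6] ..##. => .  t=1,i=2
  [5] ..#.# => .  t=0,i=0
  [4] ..#.. => .  t=1,i=9
  [3] ...## => #  t=1,i=1
  [2] ...#. => .  t=0,i=6
  [1] ....# => .  t=0,i=5
  [0] ..... => #  t=1,i=6
  bits 10011101101100101110000100001001 = 2645745929

2645745929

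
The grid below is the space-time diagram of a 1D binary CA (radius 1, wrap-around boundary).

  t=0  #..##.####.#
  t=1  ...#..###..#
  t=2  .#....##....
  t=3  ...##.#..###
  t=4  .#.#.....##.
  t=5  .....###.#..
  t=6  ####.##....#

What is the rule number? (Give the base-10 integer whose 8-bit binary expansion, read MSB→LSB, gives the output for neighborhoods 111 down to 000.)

  ###|#  b7=1 t=0,i=7
  ##.|.  b6=0 t=0,i=0
  #.#|.  b5=0 t=0,i=5
  #..|.  b4=0 t=0,i=1
  .##|#  b3=1 t=0,i=3
  .#.|.  b2=0 t=1,i=3
  ..#|.  b1=0 t=0,i=2
  ...|#  b0=1 t=1,i=1
  bits 10001001 = 137

137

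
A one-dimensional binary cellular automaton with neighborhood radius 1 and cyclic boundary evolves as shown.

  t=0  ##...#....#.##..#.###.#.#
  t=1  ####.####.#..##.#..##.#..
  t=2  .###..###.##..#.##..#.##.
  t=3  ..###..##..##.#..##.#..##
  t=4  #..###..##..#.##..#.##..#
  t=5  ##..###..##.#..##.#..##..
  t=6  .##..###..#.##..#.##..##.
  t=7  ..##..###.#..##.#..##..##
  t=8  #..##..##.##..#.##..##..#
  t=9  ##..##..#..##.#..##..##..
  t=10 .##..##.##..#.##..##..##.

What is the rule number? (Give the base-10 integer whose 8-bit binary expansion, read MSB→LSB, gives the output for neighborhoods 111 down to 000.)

213

  nb ###: next=#  (t=0,i=0, bit7=1)
  nb ##.: next=#  (t=0,i=1, bit6=1)
  nb #.#: next=.  (t=0,i=11, bit5=0)
  nb #..: next=#  (t=0,i=2, bit4=1)
  nb .##: next=.  (t=0,i=12, bit3=0)
  nb .#.: next=#  (t=0,i=5, bit2=1)
  nb ..#: next=.  (t=0,i=4, bit1=0)
  nb ...: next=#  (t=0,i=3, bit0=1)
  bits 11010101 = 213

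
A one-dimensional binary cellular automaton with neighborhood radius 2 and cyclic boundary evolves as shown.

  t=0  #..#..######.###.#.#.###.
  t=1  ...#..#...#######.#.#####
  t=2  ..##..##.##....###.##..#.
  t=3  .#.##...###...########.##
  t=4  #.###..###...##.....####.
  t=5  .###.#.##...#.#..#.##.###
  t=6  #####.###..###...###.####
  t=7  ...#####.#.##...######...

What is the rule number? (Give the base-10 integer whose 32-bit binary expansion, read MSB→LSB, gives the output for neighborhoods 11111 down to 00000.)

  [31] ##### => .  t=0,i=8
  [30] ####. => #  t=0,i=10
  [29] ###.# => #  t=0,i=11
  [28] ###.. => .  t=1,i=24
  [27] ##.## => #  t=0,i=12
  [26] ##.#. => #  t=0,i=16
  [25] ##..# => #  t=2,i=4
  [24] ##... => .  t=1,i=0
  [23] #.### => #  t=0,i=13
  [22] #.##. => #  t=2,i=9
  [21] #.#.# => .  t=0,i=17
  [20] #.#.. => .  t=0,i=0
  [19] #..## => .  t=0,i=5
  [18] #..#. => .  t=0,i=2
  [17] #...# => .  t=1,i=1
  [16] #.... => .  t=2,i=12
  [15] .#### => .  t=0,i=7
  [14] .###. => #  t=0,i=14
  [13] .##.# => .  t=2,i=7
  [12] .##.. => #  t=2,i=3
  [11] .#.## => #  t=0,i=20
  [10] .#.#. => #  t=0,i=18
  [9] .#..# => .  t=0,i=1
  [8] .#... => #  t=1,i=7
  [7] ..### => #  t=0,i=6
  [6] ..##. => .  t=2,i=2
  [5] ..#.# => #  t=5,i=12
  [4] ..#.. => #  t=0,i=3
  [3] ...## => #  t=1,i=9
  [2] ...#. => #  t=1,i=2
  [1] ....# => .  t=2,i=13
  [0] ..... => #  t=4,i=17
  bits 01101110110000000101110110111101 = 1858100669

1858100669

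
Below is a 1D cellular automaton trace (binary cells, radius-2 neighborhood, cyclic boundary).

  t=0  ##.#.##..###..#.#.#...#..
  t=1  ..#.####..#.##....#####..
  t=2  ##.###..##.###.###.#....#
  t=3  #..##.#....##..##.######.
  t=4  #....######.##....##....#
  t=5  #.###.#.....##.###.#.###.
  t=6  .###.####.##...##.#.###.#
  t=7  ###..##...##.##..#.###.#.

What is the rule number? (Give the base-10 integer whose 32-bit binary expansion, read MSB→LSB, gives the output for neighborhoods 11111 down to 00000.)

  #####|.  b31=0 t=1,i=20
  ####.|.  b30=0 t=1,i=6
  ###.#|.  b29=0 t=2,i=1
  ###..|.  b28=0 t=0,i=11
  ##.##|.  b27=0 t=2,i=2
  ##.#.|#  b26=1 t=0,i=2
  ##..#|#  b25=1 t=0,i=7
  ##...|.  b24=0 t=1,i=14
  #.###|#  b23=1 t=1,i=4
  #.##.|#  b22=1 t=0,i=5
  #.#.#|.  b21=0 t=0,i=3
  #.#..|#  b20=1 t=0,i=18
  #..##|.  b19=0 t=0,i=8
  #..#.|#  b18=1 t=0,i=13
  #...#|#  b17=1 t=0,i=20
  #....|#  b16=1 t=1,i=15
  .####|#  b15=1 t=1,i=5
  .###.|#  b14=1 t=0,i=10
  .##.#|.  b13=0 t=0,i=1
  .##..|#  b12=1 t=0,i=6
  .#.##|#  b11=1 t=0,i=4
  .#.#.|.  b10=0 t=0,i=15
  .#..#|.  b9=0 t=0,i=23
  .#...|#  b8=1 t=0,i=19
  ..###|.  b7=0 t=0,i=9
  ..##.|.  b6=0 t=0,i=0
  ..#.#|.  b5=0 t=0,i=14
  ..#..|#  b4=1 t=0,i=22
  ...##|#  b3=1 t=1,i=17
  ...#.|#  b2=1 t=0,i=21
  ....#|#  b1=1 t=1,i=0
  .....|.  b0=0 t=5,i=9
  bits 00000110110101111101100100011110 = 114809118

114809118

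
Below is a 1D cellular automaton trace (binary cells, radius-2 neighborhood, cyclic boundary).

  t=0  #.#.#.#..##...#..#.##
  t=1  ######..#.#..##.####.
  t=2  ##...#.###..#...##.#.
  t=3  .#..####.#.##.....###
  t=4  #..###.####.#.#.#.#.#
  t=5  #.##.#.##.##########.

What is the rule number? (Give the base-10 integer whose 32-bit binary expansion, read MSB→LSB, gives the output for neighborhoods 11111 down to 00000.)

  #####|.  b31=0 t=1,i=2
  ####.|.  b30=0 t=1,i=4
  ###.#|#  b29=1 t=0,i=0
  ###..|#  b28=1 t=1,i=5
  ##.##|.  b27=0 t=1,i=15
  ##.#.|#  b26=1 t=0,i=1
  ##..#|.  b25=0 t=1,i=6
  ##...|.  b24=0 t=0,i=11
  #.###|#  b23=1 t=0,i=19
  #.##.|.  b22=0 t=2,i=0
  #.#.#|#  b21=1 t=0,i=2
  #.#..|.  b20=0 t=0,i=6
  #..##|#  b19=1 t=0,i=8
  #..#.|#  b18=1 t=0,i=16
  #...#|.  b17=0 t=0,i=12
  #....|#  b16=1 t=3,i=14
  .####|#  b15=1 t=1,i=1
  .###.|.  b14=0 t=0,i=20
  .##.#|.  b13=0 t=1,i=14
  .##..|#  b12=1 t=0,i=10
  .#.##|#  b11=1 t=0,i=18
  .#.#.|#  b10=1 t=0,i=3
  .#..#|.  b9=0 t=0,i=7
  .#...|.  b8=0 t=2,i=13
  ..###|#  b7=1 t=3,i=4
  ..##.|.  b6=0 t=0,i=9
  ..#.#|#  b5=1 t=0,i=17
  ..#..|#  b4=1 t=0,i=14
  ...##|.  b3=0 t=2,i=15
  ...#.|#  b2=1 t=0,i=13
  ....#|#  b1=1 t=3,i=16
  .....|.  b0=0 t=3,i=15
  bits 00110100101011011001110010110110 = 883793078

883793078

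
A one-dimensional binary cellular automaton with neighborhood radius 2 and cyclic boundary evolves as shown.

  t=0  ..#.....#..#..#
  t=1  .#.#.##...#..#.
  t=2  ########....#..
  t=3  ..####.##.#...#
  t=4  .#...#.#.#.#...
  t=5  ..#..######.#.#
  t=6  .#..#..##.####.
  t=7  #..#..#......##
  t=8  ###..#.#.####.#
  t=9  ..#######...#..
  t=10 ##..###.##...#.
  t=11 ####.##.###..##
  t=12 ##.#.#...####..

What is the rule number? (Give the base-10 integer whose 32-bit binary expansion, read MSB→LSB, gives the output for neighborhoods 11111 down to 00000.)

  [31] ##### => #  t=2,i=2
  [30] ####. => .  t=2,i=6
  [29] ###.# => #  t=3,i=5
  [28] ###.. => #  t=2,i=7
  [27] ##.## => .  t=3,i=6
  [26] ##.#. => #  t=3,i=9
  [25] ##..# => #  t=6,i=14
  [24] ##... => #  t=1,i=7
  [23] #.### => .  t=6,i=10
  [22] #.##. => #  t=1,i=5
  [21] #.#.# => #  t=1,i=3
  [20] #.#.. => .  t=3,i=10
  [19] #..## => #  t=2,i=14
  [18] #..#. => #  t=0,i=1
  [17] #...# => .  t=1,i=8
  [16] #.... => .  t=0,i=4
  [15] .#### => .  t=2,i=1
  [14] .###. => #  t=7,i=14
  [13] .##.# => .  t=3,i=8
  [12] .##.. => #  t=1,i=6
  [11] .#.## => #  t=1,i=4
  [10] .#.#. => #  t=1,i=2
  [9] .#..# => .  t=0,i=0
  [8] .#... => #  t=0,i=3
  [7] ..### => .  t=2,i=0
  [6] ..##. => .  t=6,i=7
  [5] ..#.# => #  t=1,i=1
  [4] ..#.. => .  t=0,i=2
  [3] ...## => #  t=7,i=12
  [2] ...#. => .  t=0,i=7
  [1] ....# => #  t=0,i=6
  [0] ..... => #  t=0,i=5
  bits 10110111011011000101110100101011 = 3077332267

3077332267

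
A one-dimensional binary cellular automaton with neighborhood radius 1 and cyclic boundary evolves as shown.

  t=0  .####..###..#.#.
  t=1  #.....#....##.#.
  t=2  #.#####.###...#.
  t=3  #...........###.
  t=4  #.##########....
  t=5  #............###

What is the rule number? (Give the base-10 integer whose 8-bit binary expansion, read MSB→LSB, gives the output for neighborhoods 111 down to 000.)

7

  ###|.  b7=0 t=0,i=2
  ##.|.  b6=0 t=0,i=4
  #.#|.  b5=0 t=0,i=13
  #..|.  b4=0 t=0,i=5
  .##|.  b3=0 t=0,i=1
  .#.|#  b2=1 t=0,i=12
  ..#|#  b1=1 t=0,i=0
  ...|#  b0=1 t=1,i=2
  bits 00000111 = 7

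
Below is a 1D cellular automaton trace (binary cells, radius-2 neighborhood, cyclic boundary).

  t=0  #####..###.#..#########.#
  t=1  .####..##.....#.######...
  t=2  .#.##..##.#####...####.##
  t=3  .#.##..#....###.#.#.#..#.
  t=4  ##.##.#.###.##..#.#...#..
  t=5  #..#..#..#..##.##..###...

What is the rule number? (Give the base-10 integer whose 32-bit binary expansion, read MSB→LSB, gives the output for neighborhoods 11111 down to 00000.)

3496432103

  nb #####: next=#  (t=0,i=1, bit31=1)
  nb ####.: next=#  (t=0,i=3, bit30=1)
  nb ###.#: next=.  (t=0,i=9, bit29=0)
  nb ###..: next=#  (t=0,i=4, bit28=1)
  nb ##.##: next=.  (t=0,i=23, bit27=0)
  nb ##.#.: next=.  (t=0,i=10, bit26=0)
  nb ##..#: next=.  (t=0,i=5, bit25=0)
  nb ##...: next=.  (t=1,i=9, bit24=0)
  nb #.###: next=.  (t=0,i=24, bit23=0)
  nb #.##.: next=#  (t=2,i=3, bit22=1)
  nb #.#.#: next=#  (t=2,i=1, bit21=1)
  nb #.#..: next=.  (t=0,i=11, bit20=0)
  nb #..##: next=.  (t=0,i=6, bit19=0)
  nb #..#.: next=#  (t=3,i=0, bit18=1)
  nb #...#: next=#  (t=2,i=16, bit17=1)
  nb #....: next=#  (t=1,i=10, bit16=1)
  nb .####: next=.  (t=0,i=0, bit15=0)
  nb .###.: next=#  (t=0,i=8, bit14=1)
  nb .##.#: next=.  (t=2,i=8, bit13=0)
  nb .##..: next=#  (t=1,i=8, bit12=1)
  nb .#.##: next=.  (t=1,i=15, bit11=0)
  nb .#.#.: next=.  (t=3,i=17, bit10=0)
  nb .#..#: next=.  (t=0,i=12, bit9=0)
  nb .#...: next=#  (t=3,i=8, bit8=1)
  nb ..###: next=#  (t=0,i=7, bit7=1)
  nb ..##.: next=#  (t=1,i=7, bit6=1)
  nb ..#.#: next=#  (t=1,i=14, bit5=1)
  nb ..#..: next=.  (t=3,i=7, bit4=0)
  nb ...##: next=.  (t=1,i=0, bit3=0)
  nb ...#.: next=#  (t=1,i=13, bit2=1)
  nb ....#: next=#  (t=1,i=12, bit1=1)
  nb .....: next=#  (t=1,i=11, bit0=1)
  bits 11010000011001110101000111100111 = 3496432103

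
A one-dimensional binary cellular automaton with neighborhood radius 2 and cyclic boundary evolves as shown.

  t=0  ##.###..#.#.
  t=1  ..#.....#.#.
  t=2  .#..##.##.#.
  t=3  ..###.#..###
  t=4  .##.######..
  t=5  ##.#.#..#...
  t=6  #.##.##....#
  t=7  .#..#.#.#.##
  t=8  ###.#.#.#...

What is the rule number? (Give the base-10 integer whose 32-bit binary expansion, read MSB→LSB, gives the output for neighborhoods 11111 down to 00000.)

1815712493

  nb #####: next=.  (t=4,i=6, bit31=0)
  nb ####.: next=#  (t=4,i=8, bit30=1)
  nb ###.#: next=#  (t=3,i=4, bit29=1)
  nb ###..: next=.  (t=0,i=5, bit28=0)
  nb ##.##: next=#  (t=0,i=2, bit27=1)
  nb ##.#.: next=#  (t=2,i=9, bit26=1)
  nb ##..#: next=.  (t=0,i=6, bit25=0)
  nb ##...: next=.  (t=4,i=10, bit24=0)
  nb #.###: next=.  (t=0,i=3, bit23=0)
  nb #.##.: next=.  (t=0,i=0, bit22=0)
  nb #.#.#: next=#  (t=0,i=10, bit21=1)
  nb #.#..: next=#  (t=1,i=10, bit20=1)
  nb #..##: next=#  (t=2,i=3, bit19=1)
  nb #..#.: next=.  (t=0,i=7, bit18=0)
  nb #...#: next=.  (t=1,i=0, bit17=0)
  nb #....: next=#  (t=1,i=4, bit16=1)
  nb .####: next=#  (t=4,i=5, bit15=1)
  nb .###.: next=.  (t=0,i=4, bit14=0)
  nb .##.#: next=.  (t=0,i=1, bit13=0)
  nb .##..: next=#  (t=6,i=6, bit12=1)
  nb .#.##: next=.  (t=0,i=11, bit11=0)
  nb .#.#.: next=.  (t=0,i=9, bit10=0)
  nb .#..#: next=#  (t=2,i=2, bit9=1)
  nb .#...: next=.  (t=1,i=3, bit8=0)
  nb ..###: next=#  (t=3,i=2, bit7=1)
  nb ..##.: next=#  (t=2,i=4, bit6=1)
  nb ..#.#: next=#  (t=0,i=8, bit5=1)
  nb ..#..: next=.  (t=1,i=2, bit4=0)
  nb ...##: next=#  (t=4,i=0, bit3=1)
  nb ...#.: next=#  (t=1,i=1, bit2=1)
  nb ....#: next=.  (t=1,i=6, bit1=0)
  nb .....: next=#  (t=1,i=5, bit0=1)
  bits 01101100001110011001001011101101 = 1815712493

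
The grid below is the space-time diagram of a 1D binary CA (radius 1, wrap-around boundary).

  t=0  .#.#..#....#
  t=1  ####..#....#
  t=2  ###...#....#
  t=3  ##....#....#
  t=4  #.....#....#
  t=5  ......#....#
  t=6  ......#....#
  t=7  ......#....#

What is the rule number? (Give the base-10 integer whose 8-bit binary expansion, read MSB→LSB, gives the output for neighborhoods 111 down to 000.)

172

  ### -> #   bit 7 = 1  t=1,i=0
  ##. -> .   bit 6 = 0  t=1,i=3
  #.# -> #   bit 5 = 1  t=0,i=0
  #.. -> .   bit 4 = 0  t=0,i=4
  .## -> #   bit 3 = 1  t=1,i=11
  .#. -> #   bit 2 = 1  t=0,i=1
  ..# -> .   bit 1 = 0  t=0,i=5
  ... -> .   bit 0 = 0  t=0,i=8
  bits 10101100 = 172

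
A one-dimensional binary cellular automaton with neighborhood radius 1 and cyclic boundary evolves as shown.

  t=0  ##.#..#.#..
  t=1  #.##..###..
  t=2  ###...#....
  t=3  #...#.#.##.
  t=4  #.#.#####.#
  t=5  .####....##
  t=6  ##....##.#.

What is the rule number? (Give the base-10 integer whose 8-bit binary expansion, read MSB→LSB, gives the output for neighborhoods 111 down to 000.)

  ###|.  b7=0 t=1,i=7
  ##.|.  b6=0 t=0,i=1
  #.#|#  b5=1 t=0,i=2
  #..|.  b4=0 t=0,i=4
  .##|#  b3=1 t=0,i=0
  .#.|#  b2=1 t=0,i=3
  ..#|.  b1=0 t=0,i=5
  ...|#  b0=1 t=2,i=4
  bits 00101101 = 45

45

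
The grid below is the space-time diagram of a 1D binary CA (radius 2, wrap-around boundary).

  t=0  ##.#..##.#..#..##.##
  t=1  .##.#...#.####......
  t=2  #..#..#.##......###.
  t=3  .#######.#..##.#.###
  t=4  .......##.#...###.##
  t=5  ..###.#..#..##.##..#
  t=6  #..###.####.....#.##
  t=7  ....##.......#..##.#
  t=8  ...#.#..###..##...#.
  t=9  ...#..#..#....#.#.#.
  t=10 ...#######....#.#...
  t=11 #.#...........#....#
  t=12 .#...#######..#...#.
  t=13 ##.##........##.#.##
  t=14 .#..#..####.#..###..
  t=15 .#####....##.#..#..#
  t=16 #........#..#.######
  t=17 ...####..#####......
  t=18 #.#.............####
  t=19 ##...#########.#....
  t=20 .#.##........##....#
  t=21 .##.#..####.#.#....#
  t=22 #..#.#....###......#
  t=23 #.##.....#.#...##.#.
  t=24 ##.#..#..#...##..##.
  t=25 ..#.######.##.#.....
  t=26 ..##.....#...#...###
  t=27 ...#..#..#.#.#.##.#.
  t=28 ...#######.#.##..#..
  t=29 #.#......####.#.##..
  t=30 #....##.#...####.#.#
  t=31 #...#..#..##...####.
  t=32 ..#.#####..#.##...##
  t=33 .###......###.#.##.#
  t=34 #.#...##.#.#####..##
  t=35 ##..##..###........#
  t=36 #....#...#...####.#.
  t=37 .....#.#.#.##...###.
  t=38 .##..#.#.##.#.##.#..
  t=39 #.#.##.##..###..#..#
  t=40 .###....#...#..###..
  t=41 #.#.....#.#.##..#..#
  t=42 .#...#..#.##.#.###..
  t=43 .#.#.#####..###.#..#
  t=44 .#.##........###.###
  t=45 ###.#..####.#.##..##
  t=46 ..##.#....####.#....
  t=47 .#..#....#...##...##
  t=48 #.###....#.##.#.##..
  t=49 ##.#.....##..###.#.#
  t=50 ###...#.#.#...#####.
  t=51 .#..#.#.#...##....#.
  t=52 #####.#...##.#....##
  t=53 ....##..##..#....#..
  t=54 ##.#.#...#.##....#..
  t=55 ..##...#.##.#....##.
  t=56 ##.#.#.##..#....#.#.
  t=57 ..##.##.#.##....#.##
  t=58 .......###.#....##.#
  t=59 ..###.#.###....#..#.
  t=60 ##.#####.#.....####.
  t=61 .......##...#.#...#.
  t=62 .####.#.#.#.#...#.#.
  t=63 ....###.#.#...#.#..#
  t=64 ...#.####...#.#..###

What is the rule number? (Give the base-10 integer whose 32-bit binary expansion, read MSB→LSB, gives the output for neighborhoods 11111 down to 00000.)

606493241

  #####|.  b31=0 t=3,i=3
  ####.|.  b30=0 t=0,i=0
  ###.#|#  b29=1 t=0,i=1
  ###..|.  b28=0 t=1,i=13
  ##.##|.  b27=0 t=0,i=17
  ##.#.|#  b26=1 t=0,i=2
  ##..#|.  b25=0 t=5,i=17
  ##...|.  b24=0 t=1,i=14
  #.###|.  b23=0 t=0,i=18
  #.##.|.  b22=0 t=2,i=8
  #.#.#|#  b21=1 t=3,i=15
  #.#..|.  b20=0 t=0,i=3
  #..##|.  b19=0 t=0,i=5
  #..#.|#  b18=1 t=0,i=11
  #...#|#  b17=1 t=1,i=6
  #....|.  b16=0 t=1,i=15
  .####|.  b15=0 t=0,i=19
  .###.|#  b14=1 t=2,i=17
  .##.#|.  b13=0 t=0,i=7
  .##..|#  b12=1 t=2,i=9
  .#.##|#  b11=1 t=1,i=9
  .#.#.|.  b10=0 t=8,i=4
  .#..#|#  b9=1 t=0,i=4
  .#...|.  b8=0 t=1,i=5
  ..###|.  b7=0 t=2,i=16
  ..##.|.  b6=0 t=0,i=6
  ..#.#|#  b5=1 t=1,i=8
  ..#..|#  b4=1 t=0,i=12
  ...##|#  b3=1 t=1,i=0
  ...#.|.  b2=0 t=1,i=7
  ....#|.  b1=0 t=1,i=19
  .....|#  b0=1 t=1,i=16
  bits 00100100001001100101101000111001 = 606493241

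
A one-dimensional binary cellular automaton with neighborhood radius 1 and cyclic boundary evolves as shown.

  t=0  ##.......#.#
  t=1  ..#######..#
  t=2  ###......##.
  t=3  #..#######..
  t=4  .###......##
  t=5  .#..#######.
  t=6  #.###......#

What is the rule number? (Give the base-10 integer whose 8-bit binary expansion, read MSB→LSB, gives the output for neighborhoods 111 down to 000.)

  [7] ### => .  t=0,i=0
  [6] ##. => .  t=0,i=1
  [5] #.# => .  t=0,i=10
  [4] #.. => #  t=0,i=2
  [3] .## => #  t=0,i=11
  [2] .#. => .  t=0,i=9
  [1] ..# => #  t=0,i=8
  [0] ... => #  t=0,i=3
  bits 00011011 = 27

27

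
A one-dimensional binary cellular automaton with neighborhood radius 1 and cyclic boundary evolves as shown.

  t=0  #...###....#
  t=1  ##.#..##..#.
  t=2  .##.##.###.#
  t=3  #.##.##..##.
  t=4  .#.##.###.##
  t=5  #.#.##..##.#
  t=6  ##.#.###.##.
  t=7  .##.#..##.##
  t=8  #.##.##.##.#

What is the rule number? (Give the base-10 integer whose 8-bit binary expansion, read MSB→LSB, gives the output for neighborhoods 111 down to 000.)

  nb ###: next=.  (t=0,i=5, bit7=0)
  nb ##.: next=#  (t=0,i=0, bit6=1)
  nb #.#: next=#  (t=1,i=2, bit5=1)
  nb #..: next=#  (t=0,i=1, bit4=1)
  nb .##: next=.  (t=0,i=4, bit3=0)
  nb .#.: next=.  (t=1,i=3, bit2=0)
  nb ..#: next=#  (t=0,i=3, bit1=1)
  nb ...: next=.  (t=0,i=2, bit0=0)
  bits 01110010 = 114

114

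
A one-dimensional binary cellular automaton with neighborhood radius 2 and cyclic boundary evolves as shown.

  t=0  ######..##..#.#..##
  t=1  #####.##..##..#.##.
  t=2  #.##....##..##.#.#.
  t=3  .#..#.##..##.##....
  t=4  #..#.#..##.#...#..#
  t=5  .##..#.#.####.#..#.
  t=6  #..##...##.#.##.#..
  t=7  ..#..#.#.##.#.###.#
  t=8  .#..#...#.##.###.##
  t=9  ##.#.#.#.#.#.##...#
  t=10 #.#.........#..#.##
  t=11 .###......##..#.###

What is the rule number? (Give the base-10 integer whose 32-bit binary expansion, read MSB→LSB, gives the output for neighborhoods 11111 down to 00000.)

3348916622

  #####|#  b31=1 t=0,i=0
  ####.|#  b30=1 t=0,i=4
  ###.#|.  b29=0 t=1,i=4
  ###..|.  b28=0 t=0,i=5
  ##.##|.  b27=0 t=1,i=5
  ##.#.|#  b26=1 t=2,i=14
  ##..#|#  b25=1 t=0,i=6
  ##...|#  b24=1 t=2,i=4
  #.###|#  b23=1 t=1,i=0
  #.##.|.  b22=0 t=1,i=6
  #.#.#|.  b21=0 t=2,i=0
  #.#..|#  b20=1 t=0,i=14
  #..##|#  b19=1 t=0,i=7
  #..#.|#  b18=1 t=0,i=11
  #...#|.  b17=0 t=4,i=13
  #....|.  b16=0 t=2,i=5
  .####|.  b15=0 t=0,i=18
  .###.|#  b14=1 t=7,i=15
  .##.#|#  b13=1 t=1,i=17
  .##..|.  b12=0 t=0,i=9
  .#.##|#  b11=1 t=1,i=15
  .#.#.|.  b10=0 t=0,i=13
  .#..#|.  b9=0 t=0,i=15
  .#...|#  b8=1 t=4,i=12
  ..###|#  b7=1 t=0,i=17
  ..##.|.  b6=0 t=0,i=8
  ..#.#|.  b5=0 t=0,i=12
  ..#..|.  b4=0 t=3,i=1
  ...##|#  b3=1 t=2,i=7
  ...#.|#  b2=1 t=3,i=0
  ....#|#  b1=1 t=2,i=6
  .....|.  b0=0 t=3,i=17
  bits 11000111100111000110100110001110 = 3348916622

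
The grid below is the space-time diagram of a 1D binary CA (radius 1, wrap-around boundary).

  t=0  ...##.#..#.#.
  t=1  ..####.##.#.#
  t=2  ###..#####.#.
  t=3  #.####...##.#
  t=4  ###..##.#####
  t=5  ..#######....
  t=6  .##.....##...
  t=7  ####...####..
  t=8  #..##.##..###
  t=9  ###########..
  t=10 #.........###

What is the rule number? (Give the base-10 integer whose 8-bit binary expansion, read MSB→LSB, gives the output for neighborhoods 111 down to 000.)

  ###|.  b7=0 t=1,i=3
  ##.|#  b6=1 t=0,i=4
  #.#|#  b5=1 t=0,i=5
  #..|#  b4=1 t=0,i=7
  .##|#  b3=1 t=0,i=3
  .#.|.  b2=0 t=0,i=6
  ..#|#  b1=1 t=0,i=2
  ...|.  b0=0 t=0,i=0
  bits 01111010 = 122

122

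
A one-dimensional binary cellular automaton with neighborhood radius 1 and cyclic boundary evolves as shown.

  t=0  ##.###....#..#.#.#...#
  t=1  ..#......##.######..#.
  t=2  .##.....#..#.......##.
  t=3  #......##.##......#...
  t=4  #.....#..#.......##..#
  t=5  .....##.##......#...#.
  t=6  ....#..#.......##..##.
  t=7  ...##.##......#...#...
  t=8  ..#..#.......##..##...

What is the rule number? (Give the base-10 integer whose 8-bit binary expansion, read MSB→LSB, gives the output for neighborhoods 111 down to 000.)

38

  ###|.  b7=0 t=0,i=0
  ##.|.  b6=0 t=0,i=1
  #.#|#  b5=1 t=0,i=2
  #..|.  b4=0 t=0,i=6
  .##|.  b3=0 t=0,i=3
  .#.|#  b2=1 t=0,i=10
  ..#|#  b1=1 t=0,i=9
  ...|.  b0=0 t=0,i=7
  bits 00100110 = 38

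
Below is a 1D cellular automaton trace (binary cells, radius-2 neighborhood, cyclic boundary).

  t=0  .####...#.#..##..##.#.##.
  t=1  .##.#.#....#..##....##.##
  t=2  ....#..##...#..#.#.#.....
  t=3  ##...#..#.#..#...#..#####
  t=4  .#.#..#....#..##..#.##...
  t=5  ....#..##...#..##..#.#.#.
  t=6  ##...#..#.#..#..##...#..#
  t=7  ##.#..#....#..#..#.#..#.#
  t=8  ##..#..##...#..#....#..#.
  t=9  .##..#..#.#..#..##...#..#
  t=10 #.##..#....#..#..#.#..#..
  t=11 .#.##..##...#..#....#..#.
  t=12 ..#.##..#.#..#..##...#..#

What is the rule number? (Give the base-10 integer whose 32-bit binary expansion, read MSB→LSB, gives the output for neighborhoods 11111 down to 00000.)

  nb #####: next=.  (t=3,i=22, bit31=0)
  nb ####.: next=.  (t=0,i=3, bit30=0)
  nb ###.#: next=#  (t=7,i=1, bit29=1)
  nb ###..: next=#  (t=0,i=4, bit28=1)
  nb ##.##: next=.  (t=1,i=0, bit27=0)
  nb ##.#.: next=.  (t=0,i=19, bit26=0)
  nb ##..#: next=#  (t=0,i=15, bit25=1)
  nb ##...: next=.  (t=0,i=5, bit24=0)
  nb #.###: next=.  (t=7,i=24, bit23=0)
  nb #.##.: next=.  (t=0,i=22, bit22=0)
  nb #.#.#: next=#  (t=0,i=20, bit21=1)
  nb #.#..: next=.  (t=0,i=10, bit20=0)
  nb #..##: next=.  (t=0,i=0, bit19=0)
  nb #..#.: next=.  (t=2,i=14, bit18=0)
  nb #...#: next=#  (t=0,i=6, bit17=1)
  nb #....: next=#  (t=1,i=8, bit16=1)
  nb .####: next=#  (t=0,i=2, bit15=1)
  nb .###.: next=#  (t=6,i=0, bit14=1)
  nb .##.#: next=.  (t=0,i=18, bit13=0)
  nb .##..: next=#  (t=0,i=14, bit12=1)
  nb .#.##: next=#  (t=0,i=21, bit11=1)
  nb .#.#.: next=.  (t=0,i=9, bit10=0)
  nb .#..#: next=#  (t=0,i=11, bit9=1)
  nb .#...: next=#  (t=1,i=7, bit8=1)
  nb ..###: next=#  (t=0,i=1, bit7=1)
  nb ..##.: next=.  (t=0,i=13, bit6=0)
  nb ..#.#: next=.  (t=0,i=8, bit5=0)
  nb ..#..: next=.  (t=1,i=11, bit4=0)
  nb ...##: next=#  (t=1,i=19, bit3=1)
  nb ...#.: next=.  (t=0,i=7, bit2=0)
  nb ....#: next=.  (t=1,i=9, bit1=0)
  nb .....: next=#  (t=2,i=0, bit0=1)
  bits 00110010001000111101101110001001 = 841210761

841210761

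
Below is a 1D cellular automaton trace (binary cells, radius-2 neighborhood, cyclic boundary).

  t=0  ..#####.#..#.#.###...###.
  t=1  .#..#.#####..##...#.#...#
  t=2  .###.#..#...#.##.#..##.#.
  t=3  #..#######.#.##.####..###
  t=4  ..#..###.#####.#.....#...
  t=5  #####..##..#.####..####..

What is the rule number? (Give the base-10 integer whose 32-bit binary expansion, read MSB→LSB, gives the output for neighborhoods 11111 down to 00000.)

  [31] ##### => #  t=0,i=4
  [30] ####. => .  t=0,i=5
  [29] ###.# => #  t=0,i=6
  [28] ###.. => .  t=0,i=17
  [27] ##.## => #  t=3,i=15
  [26] ##.#. => #  t=0,i=7
  [25] ##..# => .  t=1,i=11
  [24] ##... => #  t=0,i=18
  [23] #.### => .  t=0,i=15
  [22] #.##. => #  t=2,i=14
  [21] #.#.# => #  t=0,i=13
  [20] #.#.. => #  t=0,i=8
  [19] #..## => #  t=1,i=12
  [18] #..#. => #  t=0,i=10
  [17] #...# => .  t=0,i=0
  [16] #.... => .  t=4,i=17
  [15] .#### => .  t=0,i=3
  [14] .###. => .  t=0,i=16
  [13] .##.# => .  t=2,i=15
  [12] .##.. => #  t=1,i=14
  [11] .#.## => #  t=0,i=14
  [10] .#.#. => .  t=0,i=12
  [9] .#..# => #  t=0,i=9
  [8] .#... => #  t=1,i=21
  [7] ..### => .  t=0,i=2
  [6] ..##. => .  t=1,i=13
  [5] ..#.# => .  t=0,i=11
  [4] ..#.. => #  t=2,i=8
  [3] ...## => #  t=0,i=1
  [2] ...#. => #  t=1,i=17
  [1] ....# => #  t=4,i=0
  [0] ..... => .  t=4,i=18
  bits 10101101011111000001101100011110 = 2910591774

2910591774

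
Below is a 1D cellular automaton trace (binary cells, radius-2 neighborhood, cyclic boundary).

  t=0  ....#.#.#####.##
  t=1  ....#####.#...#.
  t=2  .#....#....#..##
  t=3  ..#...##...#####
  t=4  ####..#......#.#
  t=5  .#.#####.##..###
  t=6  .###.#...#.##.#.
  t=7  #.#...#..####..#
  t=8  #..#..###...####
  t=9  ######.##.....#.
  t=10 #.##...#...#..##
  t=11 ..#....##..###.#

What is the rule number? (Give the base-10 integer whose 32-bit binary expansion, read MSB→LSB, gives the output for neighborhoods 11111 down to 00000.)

  ##### -> #   bit 31 = 1  t=0,i=10
  ####. -> .   bit 30 = 0  t=0,i=11
  ###.# -> .   bit 29 = 0  t=0,i=12
  ###.. -> #   bit 28 = 1  t=3,i=15
  ##.## -> .   bit 27 = 0  t=0,i=13
  ##.#. -> .   bit 26 = 0  t=1,i=9
  ##..# -> #   bit 25 = 1  t=3,i=0
  ##... -> .   bit 24 = 0  t=0,i=0
  #.### -> #   bit 23 = 1  t=0,i=8
  #.##. -> #   bit 22 = 1  t=0,i=14
  #.#.# -> #   bit 21 = 1  t=0,i=6
  #.#.. -> .   bit 20 = 0  t=1,i=10
  #..## -> #   bit 19 = 1  t=2,i=13
  #..#. -> #   bit 18 = 1  t=3,i=1
  #...# -> .   bit 17 = 0  t=1,i=12
  #.... -> .   bit 16 = 0  t=0,i=1
  .#### -> .   bit 15 = 0  t=0,i=9
  .###. -> #   bit 14 = 1  t=5,i=14
  .##.# -> #   bit 13 = 1  t=2,i=15
  .##.. -> .   bit 12 = 0  t=0,i=15
  .#.## -> #   bit 11 = 1  t=0,i=7
  .#.#. -> #   bit 10 = 1  t=0,i=5
  .#..# -> #   bit 9 = 1  t=2,i=12
  .#... -> #   bit 8 = 1  t=1,i=11
  ..### -> .   bit 7 = 0  t=1,i=4
  ..##. -> #   bit 6 = 1  t=2,i=14
  ..#.# -> #   bit 5 = 1  t=0,i=4
  ..#.. -> #   bit 4 = 1  t=1,i=14
  ...## -> .   bit 3 = 0  t=1,i=3
  ...#. -> .   bit 2 = 0  t=0,i=3
  ....# -> .   bit 1 = 0  t=0,i=2
  ..... -> #   bit 0 = 1  t=1,i=1
  bits 10010010111011000110111101110001 = 2464968561

2464968561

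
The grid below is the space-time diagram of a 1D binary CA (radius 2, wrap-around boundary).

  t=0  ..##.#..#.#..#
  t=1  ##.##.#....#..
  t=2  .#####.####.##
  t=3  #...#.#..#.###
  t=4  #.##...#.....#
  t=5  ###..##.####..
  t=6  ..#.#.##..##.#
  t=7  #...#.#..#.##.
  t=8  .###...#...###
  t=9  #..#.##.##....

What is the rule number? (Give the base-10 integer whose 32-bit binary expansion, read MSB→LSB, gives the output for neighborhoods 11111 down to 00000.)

1550525191

  #####|.  b31=0 t=2,i=3
  ####.|#  b30=1 t=2,i=4
  ###.#|.  b29=0 t=2,i=5
  ###..|#  b28=1 t=3,i=0
  ##.##|#  b27=1 t=1,i=2
  ##.#.|#  b26=1 t=0,i=4
  ##..#|.  b25=0 t=5,i=3
  ##...|.  b24=0 t=3,i=1
  #.###|.  b23=0 t=2,i=1
  #.##.|#  b22=1 t=1,i=3
  #.#.#|#  b21=1 t=6,i=4
  #.#..|.  b20=0 t=0,i=5
  #..##|#  b19=1 t=0,i=1
  #..#.|.  b18=0 t=0,i=7
  #...#|#  b17=1 t=3,i=2
  #....|#  b16=1 t=1,i=8
  .####|.  b15=0 t=2,i=2
  .###.|.  b14=0 t=5,i=1
  .##.#|#  b13=1 t=0,i=3
  .##..|.  b12=0 t=4,i=3
  .#.##|.  b11=0 t=3,i=10
  .#.#.|.  b10=0 t=0,i=9
  .#..#|#  b9=1 t=0,i=0
  .#...|#  b8=1 t=1,i=7
  ..###|.  b7=0 t=5,i=0
  ..##.|.  b6=0 t=0,i=2
  ..#.#|.  b5=0 t=0,i=8
  ..#..|.  b4=0 t=0,i=13
  ...##|.  b3=0 t=4,i=12
  ...#.|#  b2=1 t=1,i=10
  ....#|#  b1=1 t=1,i=9
  .....|#  b0=1 t=4,i=10
  bits 01011100011010110010001100000111 = 1550525191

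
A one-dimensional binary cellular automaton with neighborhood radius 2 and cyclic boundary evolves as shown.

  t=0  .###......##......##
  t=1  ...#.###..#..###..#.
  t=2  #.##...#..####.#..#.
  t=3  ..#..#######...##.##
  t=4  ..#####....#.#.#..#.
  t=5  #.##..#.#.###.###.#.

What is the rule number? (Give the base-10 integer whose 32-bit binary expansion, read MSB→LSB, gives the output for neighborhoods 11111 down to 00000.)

274433781

  nb #####: next=.  (t=3,i=7, bit31=0)
  nb ####.: next=.  (t=2,i=12, bit30=0)
  nb ###.#: next=.  (t=2,i=13, bit29=0)
  nb ###..: next=#  (t=0,i=3, bit28=1)
  nb ##.##: next=.  (t=0,i=0, bit27=0)
  nb ##.#.: next=.  (t=2,i=14, bit26=0)
  nb ##..#: next=.  (t=1,i=8, bit25=0)
  nb ##...: next=.  (t=0,i=4, bit24=0)
  nb #.###: next=.  (t=0,i=1, bit23=0)
  nb #.##.: next=#  (t=2,i=2, bit22=1)
  nb #.#.#: next=.  (t=2,i=0, bit21=0)
  nb #.#..: next=#  (t=2,i=15, bit20=1)
  nb #..##: next=#  (t=1,i=12, bit19=1)
  nb #..#.: next=.  (t=1,i=9, bit18=0)
  nb #...#: next=#  (t=2,i=5, bit17=1)
  nb #....: next=#  (t=0,i=5, bit16=1)
  nb .####: next=#  (t=2,i=11, bit15=1)
  nb .###.: next=.  (t=0,i=2, bit14=0)
  nb .##.#: next=.  (t=0,i=19, bit13=0)
  nb .##..: next=.  (t=0,i=11, bit12=0)
  nb .#.##: next=.  (t=1,i=4, bit11=0)
  nb .#.#.: next=#  (t=2,i=19, bit10=1)
  nb .#..#: next=#  (t=1,i=11, bit9=1)
  nb .#...: next=.  (t=1,i=19, bit8=0)
  nb ..###: next=#  (t=1,i=13, bit7=1)
  nb ..##.: next=#  (t=0,i=10, bit6=1)
  nb ..#.#: next=#  (t=1,i=3, bit5=1)
  nb ..#..: next=#  (t=1,i=10, bit4=1)
  nb ...##: next=.  (t=0,i=9, bit3=0)
  nb ...#.: next=#  (t=1,i=2, bit2=1)
  nb ....#: next=.  (t=0,i=8, bit1=0)
  nb .....: next=#  (t=0,i=6, bit0=1)
  bits 00010000010110111000011011110101 = 274433781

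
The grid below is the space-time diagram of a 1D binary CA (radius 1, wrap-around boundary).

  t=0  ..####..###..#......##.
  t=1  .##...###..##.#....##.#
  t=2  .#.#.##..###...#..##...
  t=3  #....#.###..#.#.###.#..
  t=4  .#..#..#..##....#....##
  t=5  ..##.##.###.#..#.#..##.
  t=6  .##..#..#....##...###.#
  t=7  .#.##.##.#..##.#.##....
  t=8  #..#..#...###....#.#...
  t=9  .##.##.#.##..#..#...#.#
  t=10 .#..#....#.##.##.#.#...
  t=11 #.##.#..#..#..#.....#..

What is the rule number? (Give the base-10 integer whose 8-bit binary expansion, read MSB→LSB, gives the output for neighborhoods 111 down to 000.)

  ###|.  b7=0 t=0,i=3
  ##.|.  b6=0 t=0,i=5
  #.#|.  b5=0 t=1,i=0
  #..|#  b4=1 t=0,i=6
  .##|#  b3=1 t=0,i=2
  .#.|.  b2=0 t=0,i=13
  ..#|#  b1=1 t=0,i=1
  ...|.  b0=0 t=0,i=0
  bits 00011010 = 26

26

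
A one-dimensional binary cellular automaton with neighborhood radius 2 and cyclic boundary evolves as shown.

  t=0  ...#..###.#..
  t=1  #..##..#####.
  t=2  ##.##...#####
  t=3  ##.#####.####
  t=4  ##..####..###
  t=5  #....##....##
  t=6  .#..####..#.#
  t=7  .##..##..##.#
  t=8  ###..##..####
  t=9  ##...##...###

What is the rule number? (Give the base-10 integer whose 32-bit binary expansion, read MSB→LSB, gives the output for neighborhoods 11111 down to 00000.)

3849780089

  nb #####: next=#  (t=1,i=9, bit31=1)
  nb ####.: next=#  (t=1,i=10, bit30=1)
  nb ###.#: next=#  (t=0,i=8, bit29=1)
  nb ###..: next=.  (t=4,i=1, bit28=0)
  nb ##.##: next=.  (t=2,i=2, bit27=0)
  nb ##.#.: next=#  (t=0,i=9, bit26=1)
  nb ##..#: next=.  (t=1,i=5, bit25=0)
  nb ##...: next=#  (t=2,i=5, bit24=1)
  nb #.###: next=.  (t=3,i=3, bit23=0)
  nb #.##.: next=#  (t=2,i=3, bit22=1)
  nb #.#.#: next=#  (t=6,i=12, bit21=1)
  nb #.#..: next=#  (t=0,i=10, bit20=1)
  nb #..##: next=.  (t=0,i=5, bit19=0)
  nb #..#.: next=#  (t=6,i=9, bit18=1)
  nb #...#: next=#  (t=2,i=6, bit17=1)
  nb #....: next=.  (t=0,i=12, bit16=0)
  nb .####: next=#  (t=1,i=8, bit15=1)
  nb .###.: next=#  (t=0,i=7, bit14=1)
  nb .##.#: next=#  (t=7,i=10, bit13=1)
  nb .##..: next=#  (t=1,i=4, bit12=1)
  nb .#.##: next=#  (t=7,i=0, bit11=1)
  nb .#.#.: next=.  (t=6,i=0, bit10=0)
  nb .#..#: next=#  (t=0,i=4, bit9=1)
  nb .#...: next=#  (t=0,i=11, bit8=1)
  nb ..###: next=.  (t=0,i=6, bit7=0)
  nb ..##.: next=#  (t=1,i=3, bit6=1)
  nb ..#.#: next=#  (t=6,i=10, bit5=1)
  nb ..#..: next=#  (t=0,i=3, bit4=1)
  nb ...##: next=#  (t=2,i=7, bit3=1)
  nb ...#.: next=.  (t=0,i=2, bit2=0)
  nb ....#: next=.  (t=0,i=1, bit1=0)
  nb .....: next=#  (t=0,i=0, bit0=1)
  bits 11100101011101101111101101111001 = 3849780089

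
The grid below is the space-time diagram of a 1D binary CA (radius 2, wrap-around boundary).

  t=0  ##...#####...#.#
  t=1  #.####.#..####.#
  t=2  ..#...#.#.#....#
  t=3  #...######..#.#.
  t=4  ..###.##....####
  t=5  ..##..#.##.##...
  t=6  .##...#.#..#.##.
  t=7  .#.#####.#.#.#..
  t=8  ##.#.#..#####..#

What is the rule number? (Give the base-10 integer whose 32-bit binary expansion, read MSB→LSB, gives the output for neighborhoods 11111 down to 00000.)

  nb #####: next=#  (t=0,i=7, bit31=1)
  nb ####.: next=.  (t=0,i=8, bit30=0)
  nb ###.#: next=.  (t=1,i=5, bit29=0)
  nb ###..: next=.  (t=0,i=1, bit28=0)
  nb ##.##: next=.  (t=1,i=1, bit27=0)
  nb ##.#.: next=#  (t=1,i=6, bit26=1)
  nb ##..#: next=.  (t=3,i=10, bit25=0)
  nb ##...: next=#  (t=0,i=2, bit24=1)
  nb #.###: next=#  (t=0,i=15, bit23=1)
  nb #.##.: next=#  (t=1,i=15, bit22=1)
  nb #.#.#: next=#  (t=2,i=8, bit21=1)
  nb #.#..: next=.  (t=1,i=7, bit20=0)
  nb #..##: next=.  (t=1,i=9, bit19=0)
  nb #..#.: next=.  (t=2,i=1, bit18=0)
  nb #...#: next=#  (t=0,i=3, bit17=1)
  nb #....: next=#  (t=2,i=12, bit16=1)
  nb .####: next=.  (t=0,i=6, bit15=0)
  nb .###.: next=#  (t=0,i=0, bit14=1)
  nb .##.#: next=.  (t=1,i=0, bit13=0)
  nb .##..: next=.  (t=4,i=7, bit12=0)
  nb .#.##: next=.  (t=0,i=14, bit11=0)
  nb .#.#.: next=#  (t=2,i=7, bit10=1)
  nb .#..#: next=#  (t=1,i=8, bit9=1)
  nb .#...: next=.  (t=2,i=3, bit8=0)
  nb ..###: next=#  (t=0,i=5, bit7=1)
  nb ..##.: next=#  (t=5,i=2, bit6=1)
  nb ..#.#: next=#  (t=0,i=13, bit5=1)
  nb ..#..: next=.  (t=2,i=2, bit4=0)
  nb ...##: next=#  (t=0,i=4, bit3=1)
  nb ...#.: next=#  (t=0,i=12, bit2=1)
  nb ....#: next=.  (t=2,i=13, bit1=0)
  nb .....: next=.  (t=5,i=15, bit0=0)
  bits 10000101111000110100011011101100 = 2246264556

2246264556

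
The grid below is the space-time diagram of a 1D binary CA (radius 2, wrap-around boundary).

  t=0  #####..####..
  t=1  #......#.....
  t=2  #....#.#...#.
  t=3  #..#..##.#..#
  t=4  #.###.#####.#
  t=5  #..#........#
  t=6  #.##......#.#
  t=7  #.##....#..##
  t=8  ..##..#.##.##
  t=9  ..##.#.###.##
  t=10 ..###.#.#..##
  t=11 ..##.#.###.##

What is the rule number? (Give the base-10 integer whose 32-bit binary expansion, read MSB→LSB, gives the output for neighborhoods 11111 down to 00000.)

72777426

  #####|.  b31=0 t=0,i=2
  ####.|.  b30=0 t=0,i=3
  ###.#|.  b29=0 t=4,i=4
  ###..|.  b28=0 t=0,i=4
  ##.##|.  b27=0 t=4,i=1
  ##.#.|#  b26=1 t=3,i=8
  ##..#|.  b25=0 t=0,i=5
  ##...|.  b24=0 t=6,i=4
  #.###|.  b23=0 t=4,i=2
  #.##.|#  b22=1 t=4,i=12
  #.#.#|.  b21=0 t=9,i=5
  #.#..|#  b20=1 t=2,i=0
  #..##|.  b19=0 t=0,i=6
  #..#.|#  b18=1 t=3,i=2
  #...#|#  b17=1 t=2,i=9
  #....|.  b16=0 t=1,i=2
  .####|.  b15=0 t=0,i=1
  .###.|#  b14=1 t=4,i=3
  .##.#|#  b13=1 t=3,i=7
  .##..|#  b12=1 t=3,i=0
  .#.##|#  b11=1 t=6,i=11
  .#.#.|#  b10=1 t=2,i=6
  .#..#|#  b9=1 t=3,i=4
  .#...|.  b8=0 t=1,i=1
  ..###|#  b7=1 t=0,i=0
  ..##.|#  b6=1 t=3,i=6
  ..#.#|.  b5=0 t=2,i=5
  ..#..|#  b4=1 t=1,i=0
  ...##|.  b3=0 t=5,i=11
  ...#.|.  b2=0 t=1,i=6
  ....#|#  b1=1 t=1,i=5
  .....|.  b0=0 t=1,i=3
  bits 00000100010101100111111011010010 = 72777426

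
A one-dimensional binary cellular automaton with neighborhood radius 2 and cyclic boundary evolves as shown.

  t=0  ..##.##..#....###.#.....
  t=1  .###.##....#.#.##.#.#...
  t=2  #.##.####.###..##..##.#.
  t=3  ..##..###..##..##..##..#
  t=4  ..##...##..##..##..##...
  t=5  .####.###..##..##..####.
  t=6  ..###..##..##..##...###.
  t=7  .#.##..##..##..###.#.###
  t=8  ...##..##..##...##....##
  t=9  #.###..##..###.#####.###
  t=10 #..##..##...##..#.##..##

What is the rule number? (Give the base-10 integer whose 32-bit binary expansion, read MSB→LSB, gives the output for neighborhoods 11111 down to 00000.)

  #####|.  b31=0 t=9,i=17
  ####.|#  b30=1 t=2,i=7
  ###.#|#  b29=1 t=0,i=16
  ###..|#  b28=1 t=2,i=12
  ##.##|.  b27=0 t=0,i=4
  ##.#.|.  b26=0 t=0,i=17
  ##..#|.  b25=0 t=0,i=7
  ##...|#  b24=1 t=1,i=7
  #.###|.  b23=0 t=2,i=5
  #.##.|#  b22=1 t=0,i=5
  #.#.#|.  b21=0 t=1,i=13
  #.#..|#  b20=1 t=0,i=18
  #..##|.  b19=0 t=2,i=14
  #..#.|.  b18=0 t=0,i=8
  #...#|.  b17=0 t=4,i=5
  #....|#  b16=1 t=0,i=11
  .####|#  b15=1 t=2,i=6
  .###.|#  b14=1 t=0,i=15
  .##.#|#  b13=1 t=0,i=3
  .##..|#  b12=1 t=0,i=6
  .#.##|.  b11=0 t=1,i=14
  .#.#.|#  b10=1 t=1,i=12
  .#..#|.  b9=0 t=3,i=0
  .#...|.  b8=0 t=0,i=10
  ..###|.  b7=0 t=0,i=14
  ..##.|#  b6=1 t=0,i=2
  ..#.#|#  b5=1 t=1,i=11
  ..#..|.  b4=0 t=0,i=9
  ...##|#  b3=1 t=0,i=1
  ...#.|#  b2=1 t=1,i=10
  ....#|.  b1=0 t=0,i=0
  .....|.  b0=0 t=0,i=21
  bits 01110001010100011111010001101100 = 1901196396

1901196396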